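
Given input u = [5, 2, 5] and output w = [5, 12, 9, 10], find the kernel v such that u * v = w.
Output length 4 = len(u) + len(v) - 1 ⇒ len(v) = 2. Solve v forward using v[k] = (w[k] - Σ_{i≥1} u[i]·v[k-i]) / u[0]: v[0] = w[0] / u[0] = 5 / 5 = 1; v[1] = (w[1] - 2×1) / u[0] = (12 - 2×1) / 5 = 2. So v = [1, 2]. Forward-check [5, 2, 5] * [1, 2]: w[0] = 5×1 = 5; w[1] = 5×2 + 2×1 = 12; w[2] = 2×2 + 5×1 = 9; w[3] = 5×2 = 10 → [5, 12, 9, 10] ✓

[1, 2]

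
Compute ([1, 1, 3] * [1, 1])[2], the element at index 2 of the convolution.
Use y[k] = Σ_i a[i]·b[k-i] at k=2. y[2] = 1×1 + 3×1 = 4

4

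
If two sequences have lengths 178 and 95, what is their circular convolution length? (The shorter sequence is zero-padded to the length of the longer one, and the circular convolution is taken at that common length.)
Circular convolution (zero-padding the shorter input) has length max(m, n) = max(178, 95) = 178

178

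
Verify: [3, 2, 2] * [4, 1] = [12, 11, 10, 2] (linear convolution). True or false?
Recompute linear convolution of [3, 2, 2] and [4, 1]: y[0] = 3×4 = 12; y[1] = 3×1 + 2×4 = 11; y[2] = 2×1 + 2×4 = 10; y[3] = 2×1 = 2 → [12, 11, 10, 2]. Given [12, 11, 10, 2] matches, so answer: Yes

Yes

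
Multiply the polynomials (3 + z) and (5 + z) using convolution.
Ascending coefficients: a = [3, 1], b = [5, 1]. c[0] = 3×5 = 15; c[1] = 3×1 + 1×5 = 8; c[2] = 1×1 = 1. Result coefficients: [15, 8, 1] → 15 + 8z + z^2

15 + 8z + z^2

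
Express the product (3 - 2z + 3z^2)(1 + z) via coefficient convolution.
Ascending coefficients: a = [3, -2, 3], b = [1, 1]. c[0] = 3×1 = 3; c[1] = 3×1 + -2×1 = 1; c[2] = -2×1 + 3×1 = 1; c[3] = 3×1 = 3. Result coefficients: [3, 1, 1, 3] → 3 + z + z^2 + 3z^3

3 + z + z^2 + 3z^3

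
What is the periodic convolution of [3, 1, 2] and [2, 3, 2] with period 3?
Use y[k] = Σ_j u[j]·v[(k-j) mod 3]. y[0] = 3×2 + 1×2 + 2×3 = 14; y[1] = 3×3 + 1×2 + 2×2 = 15; y[2] = 3×2 + 1×3 + 2×2 = 13. Result: [14, 15, 13]

[14, 15, 13]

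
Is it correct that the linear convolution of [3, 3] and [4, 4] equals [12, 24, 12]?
Recompute linear convolution of [3, 3] and [4, 4]: y[0] = 3×4 = 12; y[1] = 3×4 + 3×4 = 24; y[2] = 3×4 = 12 → [12, 24, 12]. Given [12, 24, 12] matches, so answer: Yes

Yes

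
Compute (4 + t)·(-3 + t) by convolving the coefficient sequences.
Ascending coefficients: a = [4, 1], b = [-3, 1]. c[0] = 4×-3 = -12; c[1] = 4×1 + 1×-3 = 1; c[2] = 1×1 = 1. Result coefficients: [-12, 1, 1] → -12 + t + t^2

-12 + t + t^2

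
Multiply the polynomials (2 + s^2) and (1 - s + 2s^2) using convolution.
Ascending coefficients: a = [2, 0, 1], b = [1, -1, 2]. c[0] = 2×1 = 2; c[1] = 2×-1 + 0×1 = -2; c[2] = 2×2 + 0×-1 + 1×1 = 5; c[3] = 0×2 + 1×-1 = -1; c[4] = 1×2 = 2. Result coefficients: [2, -2, 5, -1, 2] → 2 - 2s + 5s^2 - s^3 + 2s^4

2 - 2s + 5s^2 - s^3 + 2s^4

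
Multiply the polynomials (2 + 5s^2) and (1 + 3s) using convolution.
Ascending coefficients: a = [2, 0, 5], b = [1, 3]. c[0] = 2×1 = 2; c[1] = 2×3 + 0×1 = 6; c[2] = 0×3 + 5×1 = 5; c[3] = 5×3 = 15. Result coefficients: [2, 6, 5, 15] → 2 + 6s + 5s^2 + 15s^3

2 + 6s + 5s^2 + 15s^3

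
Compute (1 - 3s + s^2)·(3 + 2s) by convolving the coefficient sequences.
Ascending coefficients: a = [1, -3, 1], b = [3, 2]. c[0] = 1×3 = 3; c[1] = 1×2 + -3×3 = -7; c[2] = -3×2 + 1×3 = -3; c[3] = 1×2 = 2. Result coefficients: [3, -7, -3, 2] → 3 - 7s - 3s^2 + 2s^3

3 - 7s - 3s^2 + 2s^3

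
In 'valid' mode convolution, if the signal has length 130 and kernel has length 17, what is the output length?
'Valid' mode counts only positions where the kernel fully overlaps the signal: m - n + 1 = 130 - 17 + 1 = 114

114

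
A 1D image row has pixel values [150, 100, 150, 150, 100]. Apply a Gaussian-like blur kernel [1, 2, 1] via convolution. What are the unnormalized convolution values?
Convolve image row [150, 100, 150, 150, 100] with kernel [1, 2, 1]: y[0] = 150×1 = 150; y[1] = 150×2 + 100×1 = 400; y[2] = 150×1 + 100×2 + 150×1 = 500; y[3] = 100×1 + 150×2 + 150×1 = 550; y[4] = 150×1 + 150×2 + 100×1 = 550; y[5] = 150×1 + 100×2 = 350; y[6] = 100×1 = 100 → [150, 400, 500, 550, 550, 350, 100]. Normalization factor = sum(kernel) = 4.

[150, 400, 500, 550, 550, 350, 100]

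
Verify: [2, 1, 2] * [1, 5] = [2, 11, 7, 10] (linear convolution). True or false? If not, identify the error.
Recompute linear convolution of [2, 1, 2] and [1, 5]: y[0] = 2×1 = 2; y[1] = 2×5 + 1×1 = 11; y[2] = 1×5 + 2×1 = 7; y[3] = 2×5 = 10 → [2, 11, 7, 10]. Given [2, 11, 7, 10] matches, so answer: Yes

Yes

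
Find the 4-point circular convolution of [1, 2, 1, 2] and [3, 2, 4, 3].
Use y[k] = Σ_j s[j]·t[(k-j) mod 4]. y[0] = 1×3 + 2×3 + 1×4 + 2×2 = 17; y[1] = 1×2 + 2×3 + 1×3 + 2×4 = 19; y[2] = 1×4 + 2×2 + 1×3 + 2×3 = 17; y[3] = 1×3 + 2×4 + 1×2 + 2×3 = 19. Result: [17, 19, 17, 19]

[17, 19, 17, 19]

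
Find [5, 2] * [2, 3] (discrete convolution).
y[0] = 5×2 = 10; y[1] = 5×3 + 2×2 = 19; y[2] = 2×3 = 6

[10, 19, 6]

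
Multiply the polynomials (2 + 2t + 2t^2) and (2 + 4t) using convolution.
Ascending coefficients: a = [2, 2, 2], b = [2, 4]. c[0] = 2×2 = 4; c[1] = 2×4 + 2×2 = 12; c[2] = 2×4 + 2×2 = 12; c[3] = 2×4 = 8. Result coefficients: [4, 12, 12, 8] → 4 + 12t + 12t^2 + 8t^3

4 + 12t + 12t^2 + 8t^3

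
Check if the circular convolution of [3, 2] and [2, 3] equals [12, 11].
Recompute circular convolution of [3, 2] and [2, 3]: y[0] = 3×2 + 2×3 = 12; y[1] = 3×3 + 2×2 = 13 → [12, 13]. Compare to given [12, 11]: they differ at index 1: given 11, correct 13, so answer: No

No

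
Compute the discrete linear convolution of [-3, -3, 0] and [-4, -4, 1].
y[0] = -3×-4 = 12; y[1] = -3×-4 + -3×-4 = 24; y[2] = -3×1 + -3×-4 + 0×-4 = 9; y[3] = -3×1 + 0×-4 = -3; y[4] = 0×1 = 0

[12, 24, 9, -3, 0]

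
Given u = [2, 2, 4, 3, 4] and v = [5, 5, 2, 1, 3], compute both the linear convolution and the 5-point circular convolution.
Linear: y_lin[0] = 2×5 = 10; y_lin[1] = 2×5 + 2×5 = 20; y_lin[2] = 2×2 + 2×5 + 4×5 = 34; y_lin[3] = 2×1 + 2×2 + 4×5 + 3×5 = 41; y_lin[4] = 2×3 + 2×1 + 4×2 + 3×5 + 4×5 = 51; y_lin[5] = 2×3 + 4×1 + 3×2 + 4×5 = 36; y_lin[6] = 4×3 + 3×1 + 4×2 = 23; y_lin[7] = 3×3 + 4×1 = 13; y_lin[8] = 4×3 = 12 → [10, 20, 34, 41, 51, 36, 23, 13, 12]. Circular (length 5): y[0] = 2×5 + 2×3 + 4×1 + 3×2 + 4×5 = 46; y[1] = 2×5 + 2×5 + 4×3 + 3×1 + 4×2 = 43; y[2] = 2×2 + 2×5 + 4×5 + 3×3 + 4×1 = 47; y[3] = 2×1 + 2×2 + 4×5 + 3×5 + 4×3 = 53; y[4] = 2×3 + 2×1 + 4×2 + 3×5 + 4×5 = 51 → [46, 43, 47, 53, 51]

Linear: [10, 20, 34, 41, 51, 36, 23, 13, 12], Circular: [46, 43, 47, 53, 51]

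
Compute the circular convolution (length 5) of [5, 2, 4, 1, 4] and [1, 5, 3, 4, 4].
Use y[k] = Σ_j a[j]·b[(k-j) mod 5]. y[0] = 5×1 + 2×4 + 4×4 + 1×3 + 4×5 = 52; y[1] = 5×5 + 2×1 + 4×4 + 1×4 + 4×3 = 59; y[2] = 5×3 + 2×5 + 4×1 + 1×4 + 4×4 = 49; y[3] = 5×4 + 2×3 + 4×5 + 1×1 + 4×4 = 63; y[4] = 5×4 + 2×4 + 4×3 + 1×5 + 4×1 = 49. Result: [52, 59, 49, 63, 49]

[52, 59, 49, 63, 49]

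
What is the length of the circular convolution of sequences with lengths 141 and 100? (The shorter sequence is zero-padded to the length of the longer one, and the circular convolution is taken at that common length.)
Circular convolution (zero-padding the shorter input) has length max(m, n) = max(141, 100) = 141

141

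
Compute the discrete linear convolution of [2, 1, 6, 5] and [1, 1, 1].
y[0] = 2×1 = 2; y[1] = 2×1 + 1×1 = 3; y[2] = 2×1 + 1×1 + 6×1 = 9; y[3] = 1×1 + 6×1 + 5×1 = 12; y[4] = 6×1 + 5×1 = 11; y[5] = 5×1 = 5

[2, 3, 9, 12, 11, 5]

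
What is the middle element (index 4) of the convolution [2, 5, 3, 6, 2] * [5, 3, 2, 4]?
Use y[k] = Σ_i a[i]·b[k-i] at k=4. y[4] = 5×4 + 3×2 + 6×3 + 2×5 = 54

54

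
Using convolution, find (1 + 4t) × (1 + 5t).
Ascending coefficients: a = [1, 4], b = [1, 5]. c[0] = 1×1 = 1; c[1] = 1×5 + 4×1 = 9; c[2] = 4×5 = 20. Result coefficients: [1, 9, 20] → 1 + 9t + 20t^2

1 + 9t + 20t^2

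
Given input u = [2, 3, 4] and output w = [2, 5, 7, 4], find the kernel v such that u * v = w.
Output length 4 = len(u) + len(v) - 1 ⇒ len(v) = 2. Solve v forward using v[k] = (w[k] - Σ_{i≥1} u[i]·v[k-i]) / u[0]: v[0] = w[0] / u[0] = 2 / 2 = 1; v[1] = (w[1] - 3×1) / u[0] = (5 - 3×1) / 2 = 1. So v = [1, 1]. Forward-check [2, 3, 4] * [1, 1]: w[0] = 2×1 = 2; w[1] = 2×1 + 3×1 = 5; w[2] = 3×1 + 4×1 = 7; w[3] = 4×1 = 4 → [2, 5, 7, 4] ✓

[1, 1]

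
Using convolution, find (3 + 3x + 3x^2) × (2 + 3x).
Ascending coefficients: a = [3, 3, 3], b = [2, 3]. c[0] = 3×2 = 6; c[1] = 3×3 + 3×2 = 15; c[2] = 3×3 + 3×2 = 15; c[3] = 3×3 = 9. Result coefficients: [6, 15, 15, 9] → 6 + 15x + 15x^2 + 9x^3

6 + 15x + 15x^2 + 9x^3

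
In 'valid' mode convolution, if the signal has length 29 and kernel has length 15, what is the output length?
'Valid' mode counts only positions where the kernel fully overlaps the signal: m - n + 1 = 29 - 15 + 1 = 15

15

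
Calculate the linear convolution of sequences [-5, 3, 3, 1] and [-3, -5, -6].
y[0] = -5×-3 = 15; y[1] = -5×-5 + 3×-3 = 16; y[2] = -5×-6 + 3×-5 + 3×-3 = 6; y[3] = 3×-6 + 3×-5 + 1×-3 = -36; y[4] = 3×-6 + 1×-5 = -23; y[5] = 1×-6 = -6

[15, 16, 6, -36, -23, -6]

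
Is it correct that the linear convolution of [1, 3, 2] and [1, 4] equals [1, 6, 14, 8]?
Recompute linear convolution of [1, 3, 2] and [1, 4]: y[0] = 1×1 = 1; y[1] = 1×4 + 3×1 = 7; y[2] = 3×4 + 2×1 = 14; y[3] = 2×4 = 8 → [1, 7, 14, 8]. Compare to given [1, 6, 14, 8]: they differ at index 1: given 6, correct 7, so answer: No

No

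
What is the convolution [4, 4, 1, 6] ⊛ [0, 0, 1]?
y[0] = 4×0 = 0; y[1] = 4×0 + 4×0 = 0; y[2] = 4×1 + 4×0 + 1×0 = 4; y[3] = 4×1 + 1×0 + 6×0 = 4; y[4] = 1×1 + 6×0 = 1; y[5] = 6×1 = 6

[0, 0, 4, 4, 1, 6]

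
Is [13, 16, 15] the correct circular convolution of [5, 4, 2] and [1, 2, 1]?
Recompute circular convolution of [5, 4, 2] and [1, 2, 1]: y[0] = 5×1 + 4×1 + 2×2 = 13; y[1] = 5×2 + 4×1 + 2×1 = 16; y[2] = 5×1 + 4×2 + 2×1 = 15 → [13, 16, 15]. Given [13, 16, 15] matches, so answer: Yes

Yes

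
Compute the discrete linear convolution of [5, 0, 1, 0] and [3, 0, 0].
y[0] = 5×3 = 15; y[1] = 5×0 + 0×3 = 0; y[2] = 5×0 + 0×0 + 1×3 = 3; y[3] = 0×0 + 1×0 + 0×3 = 0; y[4] = 1×0 + 0×0 = 0; y[5] = 0×0 = 0

[15, 0, 3, 0, 0, 0]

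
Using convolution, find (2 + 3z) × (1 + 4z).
Ascending coefficients: a = [2, 3], b = [1, 4]. c[0] = 2×1 = 2; c[1] = 2×4 + 3×1 = 11; c[2] = 3×4 = 12. Result coefficients: [2, 11, 12] → 2 + 11z + 12z^2

2 + 11z + 12z^2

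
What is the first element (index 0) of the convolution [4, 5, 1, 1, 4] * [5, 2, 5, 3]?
Use y[k] = Σ_i a[i]·b[k-i] at k=0. y[0] = 4×5 = 20

20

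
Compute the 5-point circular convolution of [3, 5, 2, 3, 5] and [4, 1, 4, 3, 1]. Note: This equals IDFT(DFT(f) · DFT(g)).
Either evaluate y[k] = Σ_j f[j]·g[(k-j) mod 5] directly, or use IDFT(DFT(f) · DFT(g)). y[0] = 3×4 + 5×1 + 2×3 + 3×4 + 5×1 = 40; y[1] = 3×1 + 5×4 + 2×1 + 3×3 + 5×4 = 54; y[2] = 3×4 + 5×1 + 2×4 + 3×1 + 5×3 = 43; y[3] = 3×3 + 5×4 + 2×1 + 3×4 + 5×1 = 48; y[4] = 3×1 + 5×3 + 2×4 + 3×1 + 5×4 = 49. Result: [40, 54, 43, 48, 49]

[40, 54, 43, 48, 49]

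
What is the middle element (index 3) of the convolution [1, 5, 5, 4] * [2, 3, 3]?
Use y[k] = Σ_i a[i]·b[k-i] at k=3. y[3] = 5×3 + 5×3 + 4×2 = 38

38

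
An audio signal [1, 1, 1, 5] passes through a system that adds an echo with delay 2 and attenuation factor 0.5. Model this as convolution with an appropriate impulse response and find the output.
Direct-path + delayed-attenuated-path model → impulse response h = [1, 0, 0.5] (1 at lag 0, 0.5 at lag 2). Output y[n] = x[n] + 0.5·x[n - 2] (with x[n] = 0 outside 0..3): y[0] = 1 + 0.5×0 = 1; y[1] = 1 + 0.5×0 = 1; y[2] = 1 + 0.5×1 = 1.5; y[3] = 5 + 0.5×1 = 5.5; y[4] = 0 + 0.5×1 = 0.5; y[5] = 0 + 0.5×5 = 2.5. So y = [1, 1, 1.5, 5.5, 0.5, 2.5]

[1, 1, 1.5, 5.5, 0.5, 2.5]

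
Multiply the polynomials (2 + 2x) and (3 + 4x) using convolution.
Ascending coefficients: a = [2, 2], b = [3, 4]. c[0] = 2×3 = 6; c[1] = 2×4 + 2×3 = 14; c[2] = 2×4 = 8. Result coefficients: [6, 14, 8] → 6 + 14x + 8x^2

6 + 14x + 8x^2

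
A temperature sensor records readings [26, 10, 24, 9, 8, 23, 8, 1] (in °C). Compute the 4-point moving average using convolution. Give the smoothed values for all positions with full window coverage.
4-point moving average kernel = [1, 1, 1, 1]. Apply in 'valid' mode (full window coverage): avg[0] = (26 + 10 + 24 + 9) / 4 = 17.25; avg[1] = (10 + 24 + 9 + 8) / 4 = 12.75; avg[2] = (24 + 9 + 8 + 23) / 4 = 16.0; avg[3] = (9 + 8 + 23 + 8) / 4 = 12.0; avg[4] = (8 + 23 + 8 + 1) / 4 = 10.0. Smoothed values: [17.25, 12.75, 16.0, 12.0, 10.0]

[17.25, 12.75, 16.0, 12.0, 10.0]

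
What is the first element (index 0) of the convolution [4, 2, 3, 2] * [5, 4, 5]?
Use y[k] = Σ_i a[i]·b[k-i] at k=0. y[0] = 4×5 = 20

20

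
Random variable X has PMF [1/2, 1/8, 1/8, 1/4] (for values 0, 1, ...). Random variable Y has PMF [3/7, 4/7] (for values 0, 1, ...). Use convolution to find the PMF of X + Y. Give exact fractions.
P(X+Y=k) = Σ_i P(X=i)·P(Y=k-i) — a convolution of [1/2, 1/8, 1/8, 1/4] and [3/7, 4/7]. P(X+Y=0) = (1/2)×(3/7) = 3/14; P(X+Y=1) = (1/2)×(4/7) + (1/8)×(3/7) = 2/7 + 3/56 = 19/56; P(X+Y=2) = (1/8)×(4/7) + (1/8)×(3/7) = 1/14 + 3/56 = 1/8; P(X+Y=3) = (1/8)×(4/7) + (1/4)×(3/7) = 1/14 + 3/28 = 5/28; P(X+Y=4) = (1/4)×(4/7) = 1/7. PMF: [3/14, 19/56, 1/8, 5/28, 1/7] (sums to 1 ✓)

[3/14, 19/56, 1/8, 5/28, 1/7]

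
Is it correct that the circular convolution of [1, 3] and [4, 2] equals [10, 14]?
Recompute circular convolution of [1, 3] and [4, 2]: y[0] = 1×4 + 3×2 = 10; y[1] = 1×2 + 3×4 = 14 → [10, 14]. Given [10, 14] matches, so answer: Yes

Yes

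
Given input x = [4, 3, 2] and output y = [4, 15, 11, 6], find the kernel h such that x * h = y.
Output length 4 = len(x) + len(h) - 1 ⇒ len(h) = 2. Solve h forward using h[k] = (y[k] - Σ_{i≥1} x[i]·h[k-i]) / x[0]: h[0] = y[0] / x[0] = 4 / 4 = 1; h[1] = (y[1] - 3×1) / x[0] = (15 - 3×1) / 4 = 3. So h = [1, 3]. Forward-check [4, 3, 2] * [1, 3]: y[0] = 4×1 = 4; y[1] = 4×3 + 3×1 = 15; y[2] = 3×3 + 2×1 = 11; y[3] = 2×3 = 6 → [4, 15, 11, 6] ✓

[1, 3]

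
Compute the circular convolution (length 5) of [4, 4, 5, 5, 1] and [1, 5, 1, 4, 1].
Use y[k] = Σ_j x[j]·h[(k-j) mod 5]. y[0] = 4×1 + 4×1 + 5×4 + 5×1 + 1×5 = 38; y[1] = 4×5 + 4×1 + 5×1 + 5×4 + 1×1 = 50; y[2] = 4×1 + 4×5 + 5×1 + 5×1 + 1×4 = 38; y[3] = 4×4 + 4×1 + 5×5 + 5×1 + 1×1 = 51; y[4] = 4×1 + 4×4 + 5×1 + 5×5 + 1×1 = 51. Result: [38, 50, 38, 51, 51]

[38, 50, 38, 51, 51]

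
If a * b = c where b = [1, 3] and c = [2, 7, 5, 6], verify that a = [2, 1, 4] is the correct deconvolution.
Forward-compute [2, 1, 4] * [1, 3]: c[0] = 2×1 = 2; c[1] = 2×3 + 1×1 = 7; c[2] = 1×3 + 4×1 = 7; c[3] = 4×3 = 12 → [2, 7, 7, 12]. Does not match given c = [2, 7, 5, 6].

Not verified. [2, 1, 4] * [1, 3] = [2, 7, 7, 12], which differs from [2, 7, 5, 6] at index 2.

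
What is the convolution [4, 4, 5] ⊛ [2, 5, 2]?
y[0] = 4×2 = 8; y[1] = 4×5 + 4×2 = 28; y[2] = 4×2 + 4×5 + 5×2 = 38; y[3] = 4×2 + 5×5 = 33; y[4] = 5×2 = 10

[8, 28, 38, 33, 10]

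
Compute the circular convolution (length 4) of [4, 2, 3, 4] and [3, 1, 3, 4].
Use y[k] = Σ_j s[j]·t[(k-j) mod 4]. y[0] = 4×3 + 2×4 + 3×3 + 4×1 = 33; y[1] = 4×1 + 2×3 + 3×4 + 4×3 = 34; y[2] = 4×3 + 2×1 + 3×3 + 4×4 = 39; y[3] = 4×4 + 2×3 + 3×1 + 4×3 = 37. Result: [33, 34, 39, 37]

[33, 34, 39, 37]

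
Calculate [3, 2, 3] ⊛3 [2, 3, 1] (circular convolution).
Use y[k] = Σ_j f[j]·g[(k-j) mod 3]. y[0] = 3×2 + 2×1 + 3×3 = 17; y[1] = 3×3 + 2×2 + 3×1 = 16; y[2] = 3×1 + 2×3 + 3×2 = 15. Result: [17, 16, 15]

[17, 16, 15]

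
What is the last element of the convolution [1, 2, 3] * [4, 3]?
Use y[k] = Σ_i a[i]·b[k-i] at k=3. y[3] = 3×3 = 9

9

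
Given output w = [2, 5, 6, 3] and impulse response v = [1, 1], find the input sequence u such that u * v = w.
Deconvolve w=[2, 5, 6, 3] by v=[1, 1]. Since v[0]=1, solve forward: u[0] = w[0] / 1 = 2; u[1] = (w[1] - 2×1) / 1 = 3; u[2] = (w[2] - 3×1) / 1 = 3. So u = [2, 3, 3]. Check by forward convolution: w[0] = 2×1 = 2; w[1] = 2×1 + 3×1 = 5; w[2] = 3×1 + 3×1 = 6; w[3] = 3×1 = 3

[2, 3, 3]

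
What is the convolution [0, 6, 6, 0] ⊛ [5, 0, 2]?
y[0] = 0×5 = 0; y[1] = 0×0 + 6×5 = 30; y[2] = 0×2 + 6×0 + 6×5 = 30; y[3] = 6×2 + 6×0 + 0×5 = 12; y[4] = 6×2 + 0×0 = 12; y[5] = 0×2 = 0

[0, 30, 30, 12, 12, 0]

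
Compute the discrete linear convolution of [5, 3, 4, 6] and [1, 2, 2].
y[0] = 5×1 = 5; y[1] = 5×2 + 3×1 = 13; y[2] = 5×2 + 3×2 + 4×1 = 20; y[3] = 3×2 + 4×2 + 6×1 = 20; y[4] = 4×2 + 6×2 = 20; y[5] = 6×2 = 12

[5, 13, 20, 20, 20, 12]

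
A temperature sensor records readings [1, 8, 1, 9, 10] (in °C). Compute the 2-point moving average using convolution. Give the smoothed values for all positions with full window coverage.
2-point moving average kernel = [1, 1]. Apply in 'valid' mode (full window coverage): avg[0] = (1 + 8) / 2 = 4.5; avg[1] = (8 + 1) / 2 = 4.5; avg[2] = (1 + 9) / 2 = 5.0; avg[3] = (9 + 10) / 2 = 9.5. Smoothed values: [4.5, 4.5, 5.0, 9.5]

[4.5, 4.5, 5.0, 9.5]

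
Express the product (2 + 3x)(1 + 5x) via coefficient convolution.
Ascending coefficients: a = [2, 3], b = [1, 5]. c[0] = 2×1 = 2; c[1] = 2×5 + 3×1 = 13; c[2] = 3×5 = 15. Result coefficients: [2, 13, 15] → 2 + 13x + 15x^2

2 + 13x + 15x^2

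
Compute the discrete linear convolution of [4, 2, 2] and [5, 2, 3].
y[0] = 4×5 = 20; y[1] = 4×2 + 2×5 = 18; y[2] = 4×3 + 2×2 + 2×5 = 26; y[3] = 2×3 + 2×2 = 10; y[4] = 2×3 = 6

[20, 18, 26, 10, 6]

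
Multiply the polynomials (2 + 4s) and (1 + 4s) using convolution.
Ascending coefficients: a = [2, 4], b = [1, 4]. c[0] = 2×1 = 2; c[1] = 2×4 + 4×1 = 12; c[2] = 4×4 = 16. Result coefficients: [2, 12, 16] → 2 + 12s + 16s^2

2 + 12s + 16s^2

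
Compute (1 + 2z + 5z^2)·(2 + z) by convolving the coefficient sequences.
Ascending coefficients: a = [1, 2, 5], b = [2, 1]. c[0] = 1×2 = 2; c[1] = 1×1 + 2×2 = 5; c[2] = 2×1 + 5×2 = 12; c[3] = 5×1 = 5. Result coefficients: [2, 5, 12, 5] → 2 + 5z + 12z^2 + 5z^3

2 + 5z + 12z^2 + 5z^3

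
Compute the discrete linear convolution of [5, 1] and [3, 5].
y[0] = 5×3 = 15; y[1] = 5×5 + 1×3 = 28; y[2] = 1×5 = 5

[15, 28, 5]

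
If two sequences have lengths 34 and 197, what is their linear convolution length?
Linear/full convolution length: m + n - 1 = 34 + 197 - 1 = 230

230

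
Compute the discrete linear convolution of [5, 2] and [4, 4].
y[0] = 5×4 = 20; y[1] = 5×4 + 2×4 = 28; y[2] = 2×4 = 8

[20, 28, 8]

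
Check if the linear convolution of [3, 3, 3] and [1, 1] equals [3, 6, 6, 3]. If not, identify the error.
Recompute linear convolution of [3, 3, 3] and [1, 1]: y[0] = 3×1 = 3; y[1] = 3×1 + 3×1 = 6; y[2] = 3×1 + 3×1 = 6; y[3] = 3×1 = 3 → [3, 6, 6, 3]. Given [3, 6, 6, 3] matches, so answer: Yes

Yes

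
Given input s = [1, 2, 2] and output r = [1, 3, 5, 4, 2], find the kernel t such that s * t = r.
Output length 5 = len(s) + len(t) - 1 ⇒ len(t) = 3. Solve t forward using t[k] = (r[k] - Σ_{i≥1} s[i]·t[k-i]) / s[0]: t[0] = r[0] / s[0] = 1 / 1 = 1; t[1] = (r[1] - 2×1) / s[0] = (3 - 2×1) / 1 = 1; t[2] = (r[2] - 2×1 - 2×1) / s[0] = (5 - 2×1 - 2×1) / 1 = 1. So t = [1, 1, 1]. Forward-check [1, 2, 2] * [1, 1, 1]: r[0] = 1×1 = 1; r[1] = 1×1 + 2×1 = 3; r[2] = 1×1 + 2×1 + 2×1 = 5; r[3] = 2×1 + 2×1 = 4; r[4] = 2×1 = 2 → [1, 3, 5, 4, 2] ✓

[1, 1, 1]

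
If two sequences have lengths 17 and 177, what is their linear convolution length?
Linear/full convolution length: m + n - 1 = 17 + 177 - 1 = 193

193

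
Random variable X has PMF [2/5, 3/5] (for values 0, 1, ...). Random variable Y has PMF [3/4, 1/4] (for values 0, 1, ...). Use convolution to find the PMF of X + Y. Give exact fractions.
P(X+Y=k) = Σ_i P(X=i)·P(Y=k-i) — a convolution of [2/5, 3/5] and [3/4, 1/4]. P(X+Y=0) = (2/5)×(3/4) = 3/10; P(X+Y=1) = (2/5)×(1/4) + (3/5)×(3/4) = 1/10 + 9/20 = 11/20; P(X+Y=2) = (3/5)×(1/4) = 3/20. PMF: [3/10, 11/20, 3/20] (sums to 1 ✓)

[3/10, 11/20, 3/20]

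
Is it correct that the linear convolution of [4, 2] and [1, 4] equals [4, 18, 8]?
Recompute linear convolution of [4, 2] and [1, 4]: y[0] = 4×1 = 4; y[1] = 4×4 + 2×1 = 18; y[2] = 2×4 = 8 → [4, 18, 8]. Given [4, 18, 8] matches, so answer: Yes

Yes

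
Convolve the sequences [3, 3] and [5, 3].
y[0] = 3×5 = 15; y[1] = 3×3 + 3×5 = 24; y[2] = 3×3 = 9

[15, 24, 9]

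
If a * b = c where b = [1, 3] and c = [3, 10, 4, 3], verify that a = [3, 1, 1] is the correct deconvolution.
Forward-compute [3, 1, 1] * [1, 3]: c[0] = 3×1 = 3; c[1] = 3×3 + 1×1 = 10; c[2] = 1×3 + 1×1 = 4; c[3] = 1×3 = 3 → [3, 10, 4, 3]. Matches given c = [3, 10, 4, 3], so verified.

Verified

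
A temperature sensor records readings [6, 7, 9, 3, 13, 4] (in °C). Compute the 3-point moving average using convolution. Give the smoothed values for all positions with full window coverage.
3-point moving average kernel = [1, 1, 1]. Apply in 'valid' mode (full window coverage): avg[0] = (6 + 7 + 9) / 3 = 7.33; avg[1] = (7 + 9 + 3) / 3 = 6.33; avg[2] = (9 + 3 + 13) / 3 = 8.33; avg[3] = (3 + 13 + 4) / 3 = 6.67. Smoothed values: [7.33, 6.33, 8.33, 6.67]

[7.33, 6.33, 8.33, 6.67]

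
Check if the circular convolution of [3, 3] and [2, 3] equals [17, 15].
Recompute circular convolution of [3, 3] and [2, 3]: y[0] = 3×2 + 3×3 = 15; y[1] = 3×3 + 3×2 = 15 → [15, 15]. Compare to given [17, 15]: they differ at index 0: given 17, correct 15, so answer: No

No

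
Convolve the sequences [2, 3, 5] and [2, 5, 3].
y[0] = 2×2 = 4; y[1] = 2×5 + 3×2 = 16; y[2] = 2×3 + 3×5 + 5×2 = 31; y[3] = 3×3 + 5×5 = 34; y[4] = 5×3 = 15

[4, 16, 31, 34, 15]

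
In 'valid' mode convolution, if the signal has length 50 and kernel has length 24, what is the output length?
'Valid' mode counts only positions where the kernel fully overlaps the signal: m - n + 1 = 50 - 24 + 1 = 27

27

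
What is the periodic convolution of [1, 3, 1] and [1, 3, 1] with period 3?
Use y[k] = Σ_j f[j]·g[(k-j) mod 3]. y[0] = 1×1 + 3×1 + 1×3 = 7; y[1] = 1×3 + 3×1 + 1×1 = 7; y[2] = 1×1 + 3×3 + 1×1 = 11. Result: [7, 7, 11]

[7, 7, 11]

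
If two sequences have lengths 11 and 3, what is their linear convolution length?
Linear/full convolution length: m + n - 1 = 11 + 3 - 1 = 13

13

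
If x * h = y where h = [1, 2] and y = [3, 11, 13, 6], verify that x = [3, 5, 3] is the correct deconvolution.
Forward-compute [3, 5, 3] * [1, 2]: y[0] = 3×1 = 3; y[1] = 3×2 + 5×1 = 11; y[2] = 5×2 + 3×1 = 13; y[3] = 3×2 = 6 → [3, 11, 13, 6]. Matches given y = [3, 11, 13, 6], so verified.

Verified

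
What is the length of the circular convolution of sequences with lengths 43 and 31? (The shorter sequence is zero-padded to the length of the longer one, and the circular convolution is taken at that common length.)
Circular convolution (zero-padding the shorter input) has length max(m, n) = max(43, 31) = 43

43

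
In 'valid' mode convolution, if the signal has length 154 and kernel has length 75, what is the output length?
'Valid' mode counts only positions where the kernel fully overlaps the signal: m - n + 1 = 154 - 75 + 1 = 80

80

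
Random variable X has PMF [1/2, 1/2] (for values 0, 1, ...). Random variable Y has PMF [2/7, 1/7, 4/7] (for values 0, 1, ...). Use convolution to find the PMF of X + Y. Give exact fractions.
P(X+Y=k) = Σ_i P(X=i)·P(Y=k-i) — a convolution of [1/2, 1/2] and [2/7, 1/7, 4/7]. P(X+Y=0) = (1/2)×(2/7) = 1/7; P(X+Y=1) = (1/2)×(1/7) + (1/2)×(2/7) = 1/14 + 1/7 = 3/14; P(X+Y=2) = (1/2)×(4/7) + (1/2)×(1/7) = 2/7 + 1/14 = 5/14; P(X+Y=3) = (1/2)×(4/7) = 2/7. PMF: [1/7, 3/14, 5/14, 2/7] (sums to 1 ✓)

[1/7, 3/14, 5/14, 2/7]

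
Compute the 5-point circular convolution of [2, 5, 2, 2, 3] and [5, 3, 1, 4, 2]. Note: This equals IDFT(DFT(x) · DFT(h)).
Either evaluate y[k] = Σ_j x[j]·h[(k-j) mod 5] directly, or use IDFT(DFT(x) · DFT(h)). y[0] = 2×5 + 5×2 + 2×4 + 2×1 + 3×3 = 39; y[1] = 2×3 + 5×5 + 2×2 + 2×4 + 3×1 = 46; y[2] = 2×1 + 5×3 + 2×5 + 2×2 + 3×4 = 43; y[3] = 2×4 + 5×1 + 2×3 + 2×5 + 3×2 = 35; y[4] = 2×2 + 5×4 + 2×1 + 2×3 + 3×5 = 47. Result: [39, 46, 43, 35, 47]

[39, 46, 43, 35, 47]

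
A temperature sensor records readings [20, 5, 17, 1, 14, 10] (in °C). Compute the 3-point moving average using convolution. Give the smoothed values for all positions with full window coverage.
3-point moving average kernel = [1, 1, 1]. Apply in 'valid' mode (full window coverage): avg[0] = (20 + 5 + 17) / 3 = 14.0; avg[1] = (5 + 17 + 1) / 3 = 7.67; avg[2] = (17 + 1 + 14) / 3 = 10.67; avg[3] = (1 + 14 + 10) / 3 = 8.33. Smoothed values: [14.0, 7.67, 10.67, 8.33]

[14.0, 7.67, 10.67, 8.33]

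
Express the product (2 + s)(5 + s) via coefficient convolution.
Ascending coefficients: a = [2, 1], b = [5, 1]. c[0] = 2×5 = 10; c[1] = 2×1 + 1×5 = 7; c[2] = 1×1 = 1. Result coefficients: [10, 7, 1] → 10 + 7s + s^2

10 + 7s + s^2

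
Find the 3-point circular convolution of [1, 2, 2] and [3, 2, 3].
Use y[k] = Σ_j a[j]·b[(k-j) mod 3]. y[0] = 1×3 + 2×3 + 2×2 = 13; y[1] = 1×2 + 2×3 + 2×3 = 14; y[2] = 1×3 + 2×2 + 2×3 = 13. Result: [13, 14, 13]

[13, 14, 13]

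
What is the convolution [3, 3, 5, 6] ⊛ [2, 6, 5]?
y[0] = 3×2 = 6; y[1] = 3×6 + 3×2 = 24; y[2] = 3×5 + 3×6 + 5×2 = 43; y[3] = 3×5 + 5×6 + 6×2 = 57; y[4] = 5×5 + 6×6 = 61; y[5] = 6×5 = 30

[6, 24, 43, 57, 61, 30]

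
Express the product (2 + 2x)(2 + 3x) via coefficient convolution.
Ascending coefficients: a = [2, 2], b = [2, 3]. c[0] = 2×2 = 4; c[1] = 2×3 + 2×2 = 10; c[2] = 2×3 = 6. Result coefficients: [4, 10, 6] → 4 + 10x + 6x^2

4 + 10x + 6x^2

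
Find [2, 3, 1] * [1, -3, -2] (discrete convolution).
y[0] = 2×1 = 2; y[1] = 2×-3 + 3×1 = -3; y[2] = 2×-2 + 3×-3 + 1×1 = -12; y[3] = 3×-2 + 1×-3 = -9; y[4] = 1×-2 = -2

[2, -3, -12, -9, -2]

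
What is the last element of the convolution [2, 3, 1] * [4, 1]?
Use y[k] = Σ_i a[i]·b[k-i] at k=3. y[3] = 1×1 = 1

1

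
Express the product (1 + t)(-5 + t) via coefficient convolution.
Ascending coefficients: a = [1, 1], b = [-5, 1]. c[0] = 1×-5 = -5; c[1] = 1×1 + 1×-5 = -4; c[2] = 1×1 = 1. Result coefficients: [-5, -4, 1] → -5 - 4t + t^2

-5 - 4t + t^2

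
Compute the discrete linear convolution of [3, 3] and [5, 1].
y[0] = 3×5 = 15; y[1] = 3×1 + 3×5 = 18; y[2] = 3×1 = 3

[15, 18, 3]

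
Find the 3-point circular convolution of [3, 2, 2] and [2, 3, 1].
Use y[k] = Σ_j s[j]·t[(k-j) mod 3]. y[0] = 3×2 + 2×1 + 2×3 = 14; y[1] = 3×3 + 2×2 + 2×1 = 15; y[2] = 3×1 + 2×3 + 2×2 = 13. Result: [14, 15, 13]

[14, 15, 13]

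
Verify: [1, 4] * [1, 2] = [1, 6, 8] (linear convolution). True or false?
Recompute linear convolution of [1, 4] and [1, 2]: y[0] = 1×1 = 1; y[1] = 1×2 + 4×1 = 6; y[2] = 4×2 = 8 → [1, 6, 8]. Given [1, 6, 8] matches, so answer: Yes

Yes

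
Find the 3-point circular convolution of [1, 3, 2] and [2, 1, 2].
Use y[k] = Σ_j u[j]·v[(k-j) mod 3]. y[0] = 1×2 + 3×2 + 2×1 = 10; y[1] = 1×1 + 3×2 + 2×2 = 11; y[2] = 1×2 + 3×1 + 2×2 = 9. Result: [10, 11, 9]

[10, 11, 9]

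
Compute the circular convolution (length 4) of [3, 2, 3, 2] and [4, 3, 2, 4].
Use y[k] = Σ_j u[j]·v[(k-j) mod 4]. y[0] = 3×4 + 2×4 + 3×2 + 2×3 = 32; y[1] = 3×3 + 2×4 + 3×4 + 2×2 = 33; y[2] = 3×2 + 2×3 + 3×4 + 2×4 = 32; y[3] = 3×4 + 2×2 + 3×3 + 2×4 = 33. Result: [32, 33, 32, 33]

[32, 33, 32, 33]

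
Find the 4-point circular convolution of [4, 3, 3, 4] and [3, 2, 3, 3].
Use y[k] = Σ_j s[j]·t[(k-j) mod 4]. y[0] = 4×3 + 3×3 + 3×3 + 4×2 = 38; y[1] = 4×2 + 3×3 + 3×3 + 4×3 = 38; y[2] = 4×3 + 3×2 + 3×3 + 4×3 = 39; y[3] = 4×3 + 3×3 + 3×2 + 4×3 = 39. Result: [38, 38, 39, 39]

[38, 38, 39, 39]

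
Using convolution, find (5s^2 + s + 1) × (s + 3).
Ascending coefficients: a = [1, 1, 5], b = [3, 1]. c[0] = 1×3 = 3; c[1] = 1×1 + 1×3 = 4; c[2] = 1×1 + 5×3 = 16; c[3] = 5×1 = 5. Result coefficients: [3, 4, 16, 5] → 5s^3 + 16s^2 + 4s + 3

5s^3 + 16s^2 + 4s + 3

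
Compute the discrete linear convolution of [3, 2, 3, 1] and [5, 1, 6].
y[0] = 3×5 = 15; y[1] = 3×1 + 2×5 = 13; y[2] = 3×6 + 2×1 + 3×5 = 35; y[3] = 2×6 + 3×1 + 1×5 = 20; y[4] = 3×6 + 1×1 = 19; y[5] = 1×6 = 6

[15, 13, 35, 20, 19, 6]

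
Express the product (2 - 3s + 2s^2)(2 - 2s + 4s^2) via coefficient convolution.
Ascending coefficients: a = [2, -3, 2], b = [2, -2, 4]. c[0] = 2×2 = 4; c[1] = 2×-2 + -3×2 = -10; c[2] = 2×4 + -3×-2 + 2×2 = 18; c[3] = -3×4 + 2×-2 = -16; c[4] = 2×4 = 8. Result coefficients: [4, -10, 18, -16, 8] → 4 - 10s + 18s^2 - 16s^3 + 8s^4

4 - 10s + 18s^2 - 16s^3 + 8s^4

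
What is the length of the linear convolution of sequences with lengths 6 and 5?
Linear/full convolution length: m + n - 1 = 6 + 5 - 1 = 10

10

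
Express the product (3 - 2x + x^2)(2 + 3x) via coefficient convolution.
Ascending coefficients: a = [3, -2, 1], b = [2, 3]. c[0] = 3×2 = 6; c[1] = 3×3 + -2×2 = 5; c[2] = -2×3 + 1×2 = -4; c[3] = 1×3 = 3. Result coefficients: [6, 5, -4, 3] → 6 + 5x - 4x^2 + 3x^3

6 + 5x - 4x^2 + 3x^3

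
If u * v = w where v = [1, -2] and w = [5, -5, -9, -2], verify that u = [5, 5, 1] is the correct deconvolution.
Forward-compute [5, 5, 1] * [1, -2]: w[0] = 5×1 = 5; w[1] = 5×-2 + 5×1 = -5; w[2] = 5×-2 + 1×1 = -9; w[3] = 1×-2 = -2 → [5, -5, -9, -2]. Matches given w = [5, -5, -9, -2], so verified.

Verified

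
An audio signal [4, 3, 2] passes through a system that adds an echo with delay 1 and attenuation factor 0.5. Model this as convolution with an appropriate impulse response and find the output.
Direct-path + delayed-attenuated-path model → impulse response h = [1, 0.5] (1 at lag 0, 0.5 at lag 1). Output y[n] = x[n] + 0.5·x[n - 1] (with x[n] = 0 outside 0..2): y[0] = 4 + 0.5×0 = 4; y[1] = 3 + 0.5×4 = 5.0; y[2] = 2 + 0.5×3 = 3.5; y[3] = 0 + 0.5×2 = 1.0. So y = [4, 5.0, 3.5, 1.0]

[4, 5.0, 3.5, 1.0]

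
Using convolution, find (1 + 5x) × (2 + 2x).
Ascending coefficients: a = [1, 5], b = [2, 2]. c[0] = 1×2 = 2; c[1] = 1×2 + 5×2 = 12; c[2] = 5×2 = 10. Result coefficients: [2, 12, 10] → 2 + 12x + 10x^2

2 + 12x + 10x^2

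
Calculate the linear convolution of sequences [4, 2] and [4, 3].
y[0] = 4×4 = 16; y[1] = 4×3 + 2×4 = 20; y[2] = 2×3 = 6

[16, 20, 6]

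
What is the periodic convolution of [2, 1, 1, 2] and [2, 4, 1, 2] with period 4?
Use y[k] = Σ_j u[j]·v[(k-j) mod 4]. y[0] = 2×2 + 1×2 + 1×1 + 2×4 = 15; y[1] = 2×4 + 1×2 + 1×2 + 2×1 = 14; y[2] = 2×1 + 1×4 + 1×2 + 2×2 = 12; y[3] = 2×2 + 1×1 + 1×4 + 2×2 = 13. Result: [15, 14, 12, 13]

[15, 14, 12, 13]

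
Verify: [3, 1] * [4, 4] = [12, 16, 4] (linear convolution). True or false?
Recompute linear convolution of [3, 1] and [4, 4]: y[0] = 3×4 = 12; y[1] = 3×4 + 1×4 = 16; y[2] = 1×4 = 4 → [12, 16, 4]. Given [12, 16, 4] matches, so answer: Yes

Yes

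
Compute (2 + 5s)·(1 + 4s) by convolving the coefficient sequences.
Ascending coefficients: a = [2, 5], b = [1, 4]. c[0] = 2×1 = 2; c[1] = 2×4 + 5×1 = 13; c[2] = 5×4 = 20. Result coefficients: [2, 13, 20] → 2 + 13s + 20s^2

2 + 13s + 20s^2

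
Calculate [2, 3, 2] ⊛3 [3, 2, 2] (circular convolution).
Use y[k] = Σ_j f[j]·g[(k-j) mod 3]. y[0] = 2×3 + 3×2 + 2×2 = 16; y[1] = 2×2 + 3×3 + 2×2 = 17; y[2] = 2×2 + 3×2 + 2×3 = 16. Result: [16, 17, 16]

[16, 17, 16]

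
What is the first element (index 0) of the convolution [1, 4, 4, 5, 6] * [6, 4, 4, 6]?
Use y[k] = Σ_i a[i]·b[k-i] at k=0. y[0] = 1×6 = 6

6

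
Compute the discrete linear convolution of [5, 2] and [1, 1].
y[0] = 5×1 = 5; y[1] = 5×1 + 2×1 = 7; y[2] = 2×1 = 2

[5, 7, 2]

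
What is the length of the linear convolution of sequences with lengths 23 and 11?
Linear/full convolution length: m + n - 1 = 23 + 11 - 1 = 33

33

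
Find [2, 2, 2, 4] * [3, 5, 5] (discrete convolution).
y[0] = 2×3 = 6; y[1] = 2×5 + 2×3 = 16; y[2] = 2×5 + 2×5 + 2×3 = 26; y[3] = 2×5 + 2×5 + 4×3 = 32; y[4] = 2×5 + 4×5 = 30; y[5] = 4×5 = 20

[6, 16, 26, 32, 30, 20]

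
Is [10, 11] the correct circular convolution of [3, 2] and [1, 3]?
Recompute circular convolution of [3, 2] and [1, 3]: y[0] = 3×1 + 2×3 = 9; y[1] = 3×3 + 2×1 = 11 → [9, 11]. Compare to given [10, 11]: they differ at index 0: given 10, correct 9, so answer: No

No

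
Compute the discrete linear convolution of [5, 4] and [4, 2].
y[0] = 5×4 = 20; y[1] = 5×2 + 4×4 = 26; y[2] = 4×2 = 8

[20, 26, 8]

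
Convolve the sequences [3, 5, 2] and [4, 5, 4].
y[0] = 3×4 = 12; y[1] = 3×5 + 5×4 = 35; y[2] = 3×4 + 5×5 + 2×4 = 45; y[3] = 5×4 + 2×5 = 30; y[4] = 2×4 = 8

[12, 35, 45, 30, 8]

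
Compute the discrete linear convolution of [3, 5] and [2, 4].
y[0] = 3×2 = 6; y[1] = 3×4 + 5×2 = 22; y[2] = 5×4 = 20

[6, 22, 20]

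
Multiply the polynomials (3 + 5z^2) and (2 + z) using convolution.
Ascending coefficients: a = [3, 0, 5], b = [2, 1]. c[0] = 3×2 = 6; c[1] = 3×1 + 0×2 = 3; c[2] = 0×1 + 5×2 = 10; c[3] = 5×1 = 5. Result coefficients: [6, 3, 10, 5] → 6 + 3z + 10z^2 + 5z^3

6 + 3z + 10z^2 + 5z^3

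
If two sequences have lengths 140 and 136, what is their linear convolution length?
Linear/full convolution length: m + n - 1 = 140 + 136 - 1 = 275

275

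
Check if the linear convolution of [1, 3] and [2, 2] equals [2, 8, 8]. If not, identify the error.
Recompute linear convolution of [1, 3] and [2, 2]: y[0] = 1×2 = 2; y[1] = 1×2 + 3×2 = 8; y[2] = 3×2 = 6 → [2, 8, 6]. Compare to given [2, 8, 8]: they differ at index 2: given 8, correct 6, so answer: No

No. Error at index 2: given 8, correct 6.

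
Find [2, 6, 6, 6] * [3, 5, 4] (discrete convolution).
y[0] = 2×3 = 6; y[1] = 2×5 + 6×3 = 28; y[2] = 2×4 + 6×5 + 6×3 = 56; y[3] = 6×4 + 6×5 + 6×3 = 72; y[4] = 6×4 + 6×5 = 54; y[5] = 6×4 = 24

[6, 28, 56, 72, 54, 24]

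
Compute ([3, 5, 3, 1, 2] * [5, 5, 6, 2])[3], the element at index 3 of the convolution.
Use y[k] = Σ_i a[i]·b[k-i] at k=3. y[3] = 3×2 + 5×6 + 3×5 + 1×5 = 56

56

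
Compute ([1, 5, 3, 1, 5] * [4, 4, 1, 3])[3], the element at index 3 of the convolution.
Use y[k] = Σ_i a[i]·b[k-i] at k=3. y[3] = 1×3 + 5×1 + 3×4 + 1×4 = 24

24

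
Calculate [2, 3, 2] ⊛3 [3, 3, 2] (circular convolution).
Use y[k] = Σ_j u[j]·v[(k-j) mod 3]. y[0] = 2×3 + 3×2 + 2×3 = 18; y[1] = 2×3 + 3×3 + 2×2 = 19; y[2] = 2×2 + 3×3 + 2×3 = 19. Result: [18, 19, 19]

[18, 19, 19]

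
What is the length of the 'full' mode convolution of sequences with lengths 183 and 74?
Linear/full convolution length: m + n - 1 = 183 + 74 - 1 = 256

256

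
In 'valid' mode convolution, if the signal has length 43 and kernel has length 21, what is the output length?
'Valid' mode counts only positions where the kernel fully overlaps the signal: m - n + 1 = 43 - 21 + 1 = 23

23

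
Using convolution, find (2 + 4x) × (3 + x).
Ascending coefficients: a = [2, 4], b = [3, 1]. c[0] = 2×3 = 6; c[1] = 2×1 + 4×3 = 14; c[2] = 4×1 = 4. Result coefficients: [6, 14, 4] → 6 + 14x + 4x^2

6 + 14x + 4x^2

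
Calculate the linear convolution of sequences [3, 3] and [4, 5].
y[0] = 3×4 = 12; y[1] = 3×5 + 3×4 = 27; y[2] = 3×5 = 15

[12, 27, 15]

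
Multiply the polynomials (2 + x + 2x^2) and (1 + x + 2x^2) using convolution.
Ascending coefficients: a = [2, 1, 2], b = [1, 1, 2]. c[0] = 2×1 = 2; c[1] = 2×1 + 1×1 = 3; c[2] = 2×2 + 1×1 + 2×1 = 7; c[3] = 1×2 + 2×1 = 4; c[4] = 2×2 = 4. Result coefficients: [2, 3, 7, 4, 4] → 2 + 3x + 7x^2 + 4x^3 + 4x^4

2 + 3x + 7x^2 + 4x^3 + 4x^4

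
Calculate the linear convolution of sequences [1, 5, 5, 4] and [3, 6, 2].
y[0] = 1×3 = 3; y[1] = 1×6 + 5×3 = 21; y[2] = 1×2 + 5×6 + 5×3 = 47; y[3] = 5×2 + 5×6 + 4×3 = 52; y[4] = 5×2 + 4×6 = 34; y[5] = 4×2 = 8

[3, 21, 47, 52, 34, 8]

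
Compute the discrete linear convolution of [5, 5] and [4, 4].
y[0] = 5×4 = 20; y[1] = 5×4 + 5×4 = 40; y[2] = 5×4 = 20

[20, 40, 20]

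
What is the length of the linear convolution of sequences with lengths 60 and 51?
Linear/full convolution length: m + n - 1 = 60 + 51 - 1 = 110

110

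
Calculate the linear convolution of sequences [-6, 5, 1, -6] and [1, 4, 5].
y[0] = -6×1 = -6; y[1] = -6×4 + 5×1 = -19; y[2] = -6×5 + 5×4 + 1×1 = -9; y[3] = 5×5 + 1×4 + -6×1 = 23; y[4] = 1×5 + -6×4 = -19; y[5] = -6×5 = -30

[-6, -19, -9, 23, -19, -30]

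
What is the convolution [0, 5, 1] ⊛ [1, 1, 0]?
y[0] = 0×1 = 0; y[1] = 0×1 + 5×1 = 5; y[2] = 0×0 + 5×1 + 1×1 = 6; y[3] = 5×0 + 1×1 = 1; y[4] = 1×0 = 0

[0, 5, 6, 1, 0]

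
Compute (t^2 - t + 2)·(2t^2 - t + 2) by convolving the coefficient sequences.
Ascending coefficients: a = [2, -1, 1], b = [2, -1, 2]. c[0] = 2×2 = 4; c[1] = 2×-1 + -1×2 = -4; c[2] = 2×2 + -1×-1 + 1×2 = 7; c[3] = -1×2 + 1×-1 = -3; c[4] = 1×2 = 2. Result coefficients: [4, -4, 7, -3, 2] → 2t^4 - 3t^3 + 7t^2 - 4t + 4

2t^4 - 3t^3 + 7t^2 - 4t + 4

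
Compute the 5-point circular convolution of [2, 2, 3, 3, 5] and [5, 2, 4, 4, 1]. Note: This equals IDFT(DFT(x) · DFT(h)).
Either evaluate y[k] = Σ_j x[j]·h[(k-j) mod 5] directly, or use IDFT(DFT(x) · DFT(h)). y[0] = 2×5 + 2×1 + 3×4 + 3×4 + 5×2 = 46; y[1] = 2×2 + 2×5 + 3×1 + 3×4 + 5×4 = 49; y[2] = 2×4 + 2×2 + 3×5 + 3×1 + 5×4 = 50; y[3] = 2×4 + 2×4 + 3×2 + 3×5 + 5×1 = 42; y[4] = 2×1 + 2×4 + 3×4 + 3×2 + 5×5 = 53. Result: [46, 49, 50, 42, 53]

[46, 49, 50, 42, 53]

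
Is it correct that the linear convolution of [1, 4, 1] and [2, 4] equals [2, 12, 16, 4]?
Recompute linear convolution of [1, 4, 1] and [2, 4]: y[0] = 1×2 = 2; y[1] = 1×4 + 4×2 = 12; y[2] = 4×4 + 1×2 = 18; y[3] = 1×4 = 4 → [2, 12, 18, 4]. Compare to given [2, 12, 16, 4]: they differ at index 2: given 16, correct 18, so answer: No

No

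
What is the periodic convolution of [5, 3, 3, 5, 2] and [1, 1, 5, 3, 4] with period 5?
Use y[k] = Σ_j f[j]·g[(k-j) mod 5]. y[0] = 5×1 + 3×4 + 3×3 + 5×5 + 2×1 = 53; y[1] = 5×1 + 3×1 + 3×4 + 5×3 + 2×5 = 45; y[2] = 5×5 + 3×1 + 3×1 + 5×4 + 2×3 = 57; y[3] = 5×3 + 3×5 + 3×1 + 5×1 + 2×4 = 46; y[4] = 5×4 + 3×3 + 3×5 + 5×1 + 2×1 = 51. Result: [53, 45, 57, 46, 51]

[53, 45, 57, 46, 51]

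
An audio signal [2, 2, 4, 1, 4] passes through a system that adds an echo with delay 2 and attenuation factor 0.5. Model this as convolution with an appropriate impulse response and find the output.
Direct-path + delayed-attenuated-path model → impulse response h = [1, 0, 0.5] (1 at lag 0, 0.5 at lag 2). Output y[n] = x[n] + 0.5·x[n - 2] (with x[n] = 0 outside 0..4): y[0] = 2 + 0.5×0 = 2; y[1] = 2 + 0.5×0 = 2; y[2] = 4 + 0.5×2 = 5.0; y[3] = 1 + 0.5×2 = 2.0; y[4] = 4 + 0.5×4 = 6.0; y[5] = 0 + 0.5×1 = 0.5; y[6] = 0 + 0.5×4 = 2.0. So y = [2, 2, 5.0, 2.0, 6.0, 0.5, 2.0]

[2, 2, 5.0, 2.0, 6.0, 0.5, 2.0]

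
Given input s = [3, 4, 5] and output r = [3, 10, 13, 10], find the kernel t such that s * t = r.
Output length 4 = len(s) + len(t) - 1 ⇒ len(t) = 2. Solve t forward using t[k] = (r[k] - Σ_{i≥1} s[i]·t[k-i]) / s[0]: t[0] = r[0] / s[0] = 3 / 3 = 1; t[1] = (r[1] - 4×1) / s[0] = (10 - 4×1) / 3 = 2. So t = [1, 2]. Forward-check [3, 4, 5] * [1, 2]: r[0] = 3×1 = 3; r[1] = 3×2 + 4×1 = 10; r[2] = 4×2 + 5×1 = 13; r[3] = 5×2 = 10 → [3, 10, 13, 10] ✓

[1, 2]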